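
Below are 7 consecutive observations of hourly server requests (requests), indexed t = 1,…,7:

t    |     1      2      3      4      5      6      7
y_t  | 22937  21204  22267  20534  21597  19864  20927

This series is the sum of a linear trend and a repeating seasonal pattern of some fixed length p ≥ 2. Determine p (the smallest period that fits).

2

First differences y_{t+1} − y_t: -1733, 1063, -1733, 1063, -1733, 1063, …
The difference pattern repeats every 2 terms and not for any smaller step, so p = 2.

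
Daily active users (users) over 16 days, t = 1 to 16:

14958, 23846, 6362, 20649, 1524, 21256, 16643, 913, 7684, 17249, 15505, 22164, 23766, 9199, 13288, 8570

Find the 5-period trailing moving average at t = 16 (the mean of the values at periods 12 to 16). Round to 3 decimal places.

15397.400

Sum of periods 12–16: 22164 + 23766 + 9199 + 13288 + 8570 = 76987
Divide by 5: 76987 / 5 = 15397.400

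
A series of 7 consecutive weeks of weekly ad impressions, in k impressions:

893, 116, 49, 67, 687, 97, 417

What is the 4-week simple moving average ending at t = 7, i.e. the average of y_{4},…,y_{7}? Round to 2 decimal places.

Sum of periods 4–7: 67 + 687 + 97 + 417 = 1268
Divide by 4: 1268 / 4 = 317.00

317.00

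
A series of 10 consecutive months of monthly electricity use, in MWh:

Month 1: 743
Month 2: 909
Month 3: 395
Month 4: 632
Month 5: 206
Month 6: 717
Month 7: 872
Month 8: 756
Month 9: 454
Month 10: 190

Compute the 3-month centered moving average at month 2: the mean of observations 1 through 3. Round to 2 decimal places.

Sum of periods 1–3: 743 + 909 + 395 = 2047
Divide by 3: 2047 / 3 = 682.33

682.33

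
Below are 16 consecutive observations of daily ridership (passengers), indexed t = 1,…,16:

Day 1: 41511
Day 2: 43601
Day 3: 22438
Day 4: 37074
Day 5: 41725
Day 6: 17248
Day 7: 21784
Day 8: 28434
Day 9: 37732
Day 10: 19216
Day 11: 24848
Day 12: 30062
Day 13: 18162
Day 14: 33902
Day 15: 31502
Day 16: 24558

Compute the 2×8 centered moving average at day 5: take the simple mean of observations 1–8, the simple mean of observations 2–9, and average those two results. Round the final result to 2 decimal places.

Sum over 1–8: 41511 + 43601 + 22438 + 37074 + 41725 + 17248 + 21784 + 28434 = 253815
Sum over 2–9: 43601 + 22438 + 37074 + 41725 + 17248 + 21784 + 28434 + 37732 = 250036
CMA at t=5 = (253815 + 250036) / (2·8) = 503851 / 16 = 31490.69

31490.69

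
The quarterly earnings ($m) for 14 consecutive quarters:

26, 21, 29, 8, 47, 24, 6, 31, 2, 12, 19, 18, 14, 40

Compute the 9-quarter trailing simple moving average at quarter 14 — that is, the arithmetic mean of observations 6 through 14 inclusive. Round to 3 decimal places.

Sum of periods 6–14: 24 + 6 + 31 + 2 + 12 + 19 + 18 + 14 + 40 = 166
Divide by 9: 166 / 9 = 18.444

18.444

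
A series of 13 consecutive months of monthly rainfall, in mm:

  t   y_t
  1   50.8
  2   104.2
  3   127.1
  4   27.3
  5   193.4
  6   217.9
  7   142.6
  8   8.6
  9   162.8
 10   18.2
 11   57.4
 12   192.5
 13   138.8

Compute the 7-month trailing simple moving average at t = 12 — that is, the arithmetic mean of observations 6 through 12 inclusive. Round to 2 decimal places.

Sum of periods 6–12: 217.9 + 142.6 + 8.6 + 162.8 + 18.2 + 57.4 + 192.5 = 800.0
Divide by 7: 800.0 / 7 = 114.29

114.29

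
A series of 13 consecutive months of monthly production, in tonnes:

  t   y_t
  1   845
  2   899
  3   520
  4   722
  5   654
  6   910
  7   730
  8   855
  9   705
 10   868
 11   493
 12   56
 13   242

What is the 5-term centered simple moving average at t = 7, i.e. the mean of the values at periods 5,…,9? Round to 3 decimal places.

770.800

Sum of periods 5–9: 654 + 910 + 730 + 855 + 705 = 3854
Divide by 5: 3854 / 5 = 770.800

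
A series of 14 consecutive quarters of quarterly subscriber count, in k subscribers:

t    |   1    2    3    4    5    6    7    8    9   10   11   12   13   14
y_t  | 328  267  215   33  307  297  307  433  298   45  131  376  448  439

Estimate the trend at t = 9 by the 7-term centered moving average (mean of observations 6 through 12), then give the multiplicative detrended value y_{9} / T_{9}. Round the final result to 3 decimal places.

1.105

Trend T_9 = (297 + 307 + 433 + 298 + 45 + 131 + 376) / 7 = 1887/7 = 269.57143
Ratio to trend: 298 / 269.57143 = 1.105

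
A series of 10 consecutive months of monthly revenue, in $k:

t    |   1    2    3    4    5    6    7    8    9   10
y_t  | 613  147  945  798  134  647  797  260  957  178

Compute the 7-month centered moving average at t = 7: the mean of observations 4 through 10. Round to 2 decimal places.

538.71

Sum of periods 4–10: 798 + 134 + 647 + 797 + 260 + 957 + 178 = 3771
Divide by 7: 3771 / 7 = 538.71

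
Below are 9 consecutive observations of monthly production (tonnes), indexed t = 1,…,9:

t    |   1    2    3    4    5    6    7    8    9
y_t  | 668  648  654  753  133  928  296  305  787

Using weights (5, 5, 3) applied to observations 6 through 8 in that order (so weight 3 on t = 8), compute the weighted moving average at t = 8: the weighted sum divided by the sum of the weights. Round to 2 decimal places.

541.15

Weighted sum: 5·928 + 5·296 + 3·305 = 4640 + 1480 + 915 = 7035
Weight total: 5 + 5 + 3 = 13
WMA = 7035 / 13 = 541.15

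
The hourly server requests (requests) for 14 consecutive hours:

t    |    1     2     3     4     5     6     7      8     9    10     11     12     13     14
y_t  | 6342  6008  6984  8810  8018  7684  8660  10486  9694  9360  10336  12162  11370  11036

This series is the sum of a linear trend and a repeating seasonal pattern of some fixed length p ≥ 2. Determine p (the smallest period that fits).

First differences y_{t+1} − y_t: -334, 976, 1826, -792, -334, 976, 1826, -792, -334, 976, …
The difference pattern repeats every 4 terms and not for any smaller step, so p = 4.

4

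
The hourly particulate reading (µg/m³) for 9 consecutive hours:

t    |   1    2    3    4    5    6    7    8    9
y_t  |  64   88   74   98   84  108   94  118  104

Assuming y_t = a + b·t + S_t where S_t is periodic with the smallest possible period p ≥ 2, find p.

2

First differences y_{t+1} − y_t: 24, -14, 24, -14, 24, -14, …
The difference pattern repeats every 2 terms and not for any smaller step, so p = 2.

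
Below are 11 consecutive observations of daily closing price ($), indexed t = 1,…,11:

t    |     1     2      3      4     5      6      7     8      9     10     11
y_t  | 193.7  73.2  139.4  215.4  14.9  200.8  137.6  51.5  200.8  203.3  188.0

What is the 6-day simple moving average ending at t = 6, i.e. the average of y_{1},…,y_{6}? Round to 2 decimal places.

139.57

Sum of periods 1–6: 193.7 + 73.2 + 139.4 + 215.4 + 14.9 + 200.8 = 837.4
Divide by 6: 837.4 / 6 = 139.57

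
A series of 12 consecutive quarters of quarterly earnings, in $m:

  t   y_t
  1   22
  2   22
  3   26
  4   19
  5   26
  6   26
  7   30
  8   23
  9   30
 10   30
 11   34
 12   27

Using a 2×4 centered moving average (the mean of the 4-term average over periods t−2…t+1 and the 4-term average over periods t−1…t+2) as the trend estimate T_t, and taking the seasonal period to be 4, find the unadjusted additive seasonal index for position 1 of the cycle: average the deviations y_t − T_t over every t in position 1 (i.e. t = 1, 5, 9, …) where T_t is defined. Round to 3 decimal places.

Season position 1 occurs at t = 5, 9 (where T_t is defined).
t=5: T_5 = 24.75000; y_5 − T_5 = 26 − 24.75000 = 1.25000
t=9: T_9 = 28.75000; y_9 − T_9 = 30 − 28.75000 = 1.25000
Mean deviation: (1.25000 + 1.25000) / 2 = 1.250

1.250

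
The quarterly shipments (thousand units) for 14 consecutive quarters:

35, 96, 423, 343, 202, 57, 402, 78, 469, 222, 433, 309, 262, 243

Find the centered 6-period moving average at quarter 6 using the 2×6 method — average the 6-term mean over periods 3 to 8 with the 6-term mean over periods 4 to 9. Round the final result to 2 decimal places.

254.67

Sum over 3–8: 423 + 343 + 202 + 57 + 402 + 78 = 1505
Sum over 4–9: 343 + 202 + 57 + 402 + 78 + 469 = 1551
CMA at t=6 = (1505 + 1551) / (2·6) = 3056 / 12 = 254.67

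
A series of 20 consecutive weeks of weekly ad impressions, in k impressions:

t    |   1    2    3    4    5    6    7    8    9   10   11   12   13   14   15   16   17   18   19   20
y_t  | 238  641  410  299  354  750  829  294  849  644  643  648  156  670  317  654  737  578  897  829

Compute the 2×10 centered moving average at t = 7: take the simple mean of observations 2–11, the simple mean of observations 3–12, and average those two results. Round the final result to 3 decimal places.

571.650

Sum over 2–11: 641 + 410 + 299 + 354 + 750 + 829 + 294 + 849 + 644 + 643 = 5713
Sum over 3–12: 410 + 299 + 354 + 750 + 829 + 294 + 849 + 644 + 643 + 648 = 5720
CMA at t=7 = (5713 + 5720) / (2·10) = 11433 / 20 = 571.650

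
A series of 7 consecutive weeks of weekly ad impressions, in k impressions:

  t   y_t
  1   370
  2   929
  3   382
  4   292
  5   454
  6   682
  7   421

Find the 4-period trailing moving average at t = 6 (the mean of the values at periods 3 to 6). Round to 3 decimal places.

Sum of periods 3–6: 382 + 292 + 454 + 682 = 1810
Divide by 4: 1810 / 4 = 452.500

452.500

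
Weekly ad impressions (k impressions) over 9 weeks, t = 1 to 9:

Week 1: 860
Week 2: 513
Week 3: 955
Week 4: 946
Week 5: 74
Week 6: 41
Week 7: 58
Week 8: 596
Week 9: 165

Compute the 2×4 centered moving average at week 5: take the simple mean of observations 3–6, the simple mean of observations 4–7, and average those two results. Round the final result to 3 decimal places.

Sum over 3–6: 955 + 946 + 74 + 41 = 2016
Sum over 4–7: 946 + 74 + 41 + 58 = 1119
CMA at t=5 = (2016 + 1119) / (2·4) = 3135 / 8 = 391.875

391.875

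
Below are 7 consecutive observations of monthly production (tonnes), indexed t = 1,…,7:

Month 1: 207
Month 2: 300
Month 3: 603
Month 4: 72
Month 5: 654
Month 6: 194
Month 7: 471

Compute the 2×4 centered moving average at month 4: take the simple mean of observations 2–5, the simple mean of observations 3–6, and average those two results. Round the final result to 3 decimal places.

394.000

Sum over 2–5: 300 + 603 + 72 + 654 = 1629
Sum over 3–6: 603 + 72 + 654 + 194 = 1523
CMA at t=4 = (1629 + 1523) / (2·4) = 3152 / 8 = 394.000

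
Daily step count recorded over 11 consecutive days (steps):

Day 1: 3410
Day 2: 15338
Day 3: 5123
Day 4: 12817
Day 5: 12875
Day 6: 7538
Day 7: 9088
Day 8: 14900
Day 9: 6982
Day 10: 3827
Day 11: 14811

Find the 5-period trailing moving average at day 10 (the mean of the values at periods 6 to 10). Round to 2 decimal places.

8467.00

Sum of periods 6–10: 7538 + 9088 + 14900 + 6982 + 3827 = 42335
Divide by 5: 42335 / 5 = 8467.00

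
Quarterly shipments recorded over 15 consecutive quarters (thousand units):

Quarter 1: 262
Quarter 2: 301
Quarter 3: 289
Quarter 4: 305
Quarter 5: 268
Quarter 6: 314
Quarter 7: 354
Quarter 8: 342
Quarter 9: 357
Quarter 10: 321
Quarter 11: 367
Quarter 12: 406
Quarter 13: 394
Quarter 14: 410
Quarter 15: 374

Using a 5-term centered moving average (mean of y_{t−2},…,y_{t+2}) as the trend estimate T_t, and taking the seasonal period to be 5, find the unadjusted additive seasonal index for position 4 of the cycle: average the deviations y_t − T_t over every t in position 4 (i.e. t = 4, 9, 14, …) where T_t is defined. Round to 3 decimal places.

9.200

Season position 4 occurs at t = 4, 9 (where T_t is defined).
t=4: T_4 = 295.40000; y_4 − T_4 = 305 − 295.40000 = 9.60000
t=9: T_9 = 348.20000; y_9 − T_9 = 357 − 348.20000 = 8.80000
Mean deviation: (9.60000 + 8.80000) / 2 = 9.200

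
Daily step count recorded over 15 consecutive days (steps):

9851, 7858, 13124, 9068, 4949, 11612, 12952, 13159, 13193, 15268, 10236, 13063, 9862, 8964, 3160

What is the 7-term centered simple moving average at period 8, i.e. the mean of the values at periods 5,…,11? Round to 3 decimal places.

Sum of periods 5–11: 4949 + 11612 + 12952 + 13159 + 13193 + 15268 + 10236 = 81369
Divide by 7: 81369 / 7 = 11624.143

11624.143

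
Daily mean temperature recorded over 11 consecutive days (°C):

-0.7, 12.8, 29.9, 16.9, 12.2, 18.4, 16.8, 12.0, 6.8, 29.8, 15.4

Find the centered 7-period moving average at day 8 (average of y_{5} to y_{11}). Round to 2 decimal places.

Sum of periods 5–11: 12.2 + 18.4 + 16.8 + 12.0 + 6.8 + 29.8 + 15.4 = 111.4
Divide by 7: 111.4 / 7 = 15.91

15.91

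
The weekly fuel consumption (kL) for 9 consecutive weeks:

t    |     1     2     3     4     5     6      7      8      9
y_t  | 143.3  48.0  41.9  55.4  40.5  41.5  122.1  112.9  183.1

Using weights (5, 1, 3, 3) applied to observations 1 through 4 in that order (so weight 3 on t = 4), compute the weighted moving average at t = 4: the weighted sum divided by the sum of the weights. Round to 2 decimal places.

88.03

Weighted sum: 5·143.3 + 1·48.0 + 3·41.9 + 3·55.4 = 716.5 + 48.0 + 125.7 + 166.2 = 1056.4
Weight total: 5 + 1 + 3 + 3 = 12
WMA = 1056.4 / 12 = 88.03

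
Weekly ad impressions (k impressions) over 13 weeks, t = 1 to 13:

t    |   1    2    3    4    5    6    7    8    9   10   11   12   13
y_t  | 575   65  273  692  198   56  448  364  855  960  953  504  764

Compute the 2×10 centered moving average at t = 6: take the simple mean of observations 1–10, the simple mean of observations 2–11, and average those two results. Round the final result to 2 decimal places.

Sum over 1–10: 575 + 65 + 273 + 692 + 198 + 56 + 448 + 364 + 855 + 960 = 4486
Sum over 2–11: 65 + 273 + 692 + 198 + 56 + 448 + 364 + 855 + 960 + 953 = 4864
CMA at t=6 = (4486 + 4864) / (2·10) = 9350 / 20 = 467.50

467.50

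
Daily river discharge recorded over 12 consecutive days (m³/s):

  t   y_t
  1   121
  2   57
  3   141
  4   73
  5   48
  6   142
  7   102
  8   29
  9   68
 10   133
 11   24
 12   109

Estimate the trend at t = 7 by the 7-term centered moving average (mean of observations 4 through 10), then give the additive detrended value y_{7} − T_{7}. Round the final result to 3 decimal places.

Trend T_7 = (73 + 48 + 142 + 102 + 29 + 68 + 133) / 7 = 595/7 = 85.00000
Detrended value: 102 − 85.00000 = 17.000

17.000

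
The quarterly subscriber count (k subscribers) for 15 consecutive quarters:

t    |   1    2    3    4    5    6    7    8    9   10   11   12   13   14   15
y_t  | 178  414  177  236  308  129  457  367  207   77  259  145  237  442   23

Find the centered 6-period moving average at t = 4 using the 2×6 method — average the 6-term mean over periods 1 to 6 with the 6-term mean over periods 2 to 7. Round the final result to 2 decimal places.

Sum over 1–6: 178 + 414 + 177 + 236 + 308 + 129 = 1442
Sum over 2–7: 414 + 177 + 236 + 308 + 129 + 457 = 1721
CMA at t=4 = (1442 + 1721) / (2·6) = 3163 / 12 = 263.58

263.58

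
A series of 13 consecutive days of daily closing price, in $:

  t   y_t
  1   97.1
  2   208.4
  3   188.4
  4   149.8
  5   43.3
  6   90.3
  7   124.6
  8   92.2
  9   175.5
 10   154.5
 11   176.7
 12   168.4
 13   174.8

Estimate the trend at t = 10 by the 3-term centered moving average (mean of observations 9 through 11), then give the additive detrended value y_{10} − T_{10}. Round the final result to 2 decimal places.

Trend T_10 = (175.5 + 154.5 + 176.7) / 3 = 506.7/3 = 168.9000
Detrended value: 154.5 − 168.9000 = -14.40

-14.40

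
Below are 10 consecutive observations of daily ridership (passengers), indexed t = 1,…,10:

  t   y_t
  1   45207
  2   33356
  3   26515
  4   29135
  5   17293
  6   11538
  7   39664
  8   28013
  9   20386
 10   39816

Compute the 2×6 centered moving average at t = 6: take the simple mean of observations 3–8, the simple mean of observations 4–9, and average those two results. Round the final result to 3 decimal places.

24848.917

Sum over 3–8: 26515 + 29135 + 17293 + 11538 + 39664 + 28013 = 152158
Sum over 4–9: 29135 + 17293 + 11538 + 39664 + 28013 + 20386 = 146029
CMA at t=6 = (152158 + 146029) / (2·6) = 298187 / 12 = 24848.917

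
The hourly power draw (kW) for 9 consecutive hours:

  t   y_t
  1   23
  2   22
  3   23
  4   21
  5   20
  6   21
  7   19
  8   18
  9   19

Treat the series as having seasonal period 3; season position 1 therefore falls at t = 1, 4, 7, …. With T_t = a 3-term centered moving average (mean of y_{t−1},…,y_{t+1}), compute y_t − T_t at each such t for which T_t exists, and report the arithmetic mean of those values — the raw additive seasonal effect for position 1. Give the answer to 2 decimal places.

Season position 1 occurs at t = 4, 7 (where T_t is defined).
t=4: T_4 = 21.3333; y_4 − T_4 = 21 − 21.3333 = -0.3333
t=7: T_7 = 19.3333; y_7 − T_7 = 19 − 19.3333 = -0.3333
Mean deviation: (-0.3333 + -0.3333) / 2 = -0.33

-0.33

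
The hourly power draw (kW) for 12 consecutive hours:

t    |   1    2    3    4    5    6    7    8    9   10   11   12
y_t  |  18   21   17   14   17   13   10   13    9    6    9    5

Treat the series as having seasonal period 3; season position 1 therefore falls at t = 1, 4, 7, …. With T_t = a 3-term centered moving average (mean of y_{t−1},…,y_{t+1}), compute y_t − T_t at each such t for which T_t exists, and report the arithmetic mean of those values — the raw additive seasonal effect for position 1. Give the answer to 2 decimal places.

-2.00

Season position 1 occurs at t = 4, 7, 10 (where T_t is defined).
t=4: T_4 = 16.0000; y_4 − T_4 = 14 − 16.0000 = -2.0000
t=7: T_7 = 12.0000; y_7 − T_7 = 10 − 12.0000 = -2.0000
t=10: T_10 = 8.0000; y_10 − T_10 = 6 − 8.0000 = -2.0000
Mean deviation: (-2.0000 + -2.0000 + -2.0000) / 3 = -2.00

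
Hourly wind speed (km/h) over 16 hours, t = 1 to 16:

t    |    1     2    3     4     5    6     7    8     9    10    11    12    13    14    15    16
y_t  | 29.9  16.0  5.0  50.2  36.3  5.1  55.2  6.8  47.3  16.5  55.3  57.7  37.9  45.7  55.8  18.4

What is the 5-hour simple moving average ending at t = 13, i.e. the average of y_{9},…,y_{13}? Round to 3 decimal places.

42.940

Sum of periods 9–13: 47.3 + 16.5 + 55.3 + 57.7 + 37.9 = 214.7
Divide by 5: 214.7 / 5 = 42.940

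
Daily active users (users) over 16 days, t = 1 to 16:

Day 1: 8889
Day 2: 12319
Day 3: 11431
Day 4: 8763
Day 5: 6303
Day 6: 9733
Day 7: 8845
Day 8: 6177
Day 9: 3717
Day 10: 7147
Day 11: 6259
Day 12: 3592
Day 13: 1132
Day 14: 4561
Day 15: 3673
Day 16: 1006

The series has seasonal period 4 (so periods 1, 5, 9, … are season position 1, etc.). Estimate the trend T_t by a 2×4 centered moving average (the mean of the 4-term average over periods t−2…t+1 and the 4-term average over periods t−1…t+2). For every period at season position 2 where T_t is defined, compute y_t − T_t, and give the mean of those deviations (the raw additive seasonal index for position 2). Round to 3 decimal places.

1645.042

Season position 2 occurs at t = 6, 10, 14 (where T_t is defined).
t=6: T_6 = 8087.75000; y_6 − T_6 = 9733 − 8087.75000 = 1645.25000
t=10: T_10 = 5501.87500; y_10 − T_10 = 7147 − 5501.87500 = 1645.12500
t=14: T_14 = 2916.25000; y_14 − T_14 = 4561 − 2916.25000 = 1644.75000
Mean deviation: (1645.25000 + 1645.12500 + 1644.75000) / 3 = 1645.042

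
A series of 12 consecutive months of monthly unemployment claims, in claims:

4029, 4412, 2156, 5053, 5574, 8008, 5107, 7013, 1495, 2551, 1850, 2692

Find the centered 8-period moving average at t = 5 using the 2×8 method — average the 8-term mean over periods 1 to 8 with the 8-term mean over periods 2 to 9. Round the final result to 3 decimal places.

Sum over 1–8: 4029 + 4412 + 2156 + 5053 + 5574 + 8008 + 5107 + 7013 = 41352
Sum over 2–9: 4412 + 2156 + 5053 + 5574 + 8008 + 5107 + 7013 + 1495 = 38818
CMA at t=5 = (41352 + 38818) / (2·8) = 80170 / 16 = 5010.625

5010.625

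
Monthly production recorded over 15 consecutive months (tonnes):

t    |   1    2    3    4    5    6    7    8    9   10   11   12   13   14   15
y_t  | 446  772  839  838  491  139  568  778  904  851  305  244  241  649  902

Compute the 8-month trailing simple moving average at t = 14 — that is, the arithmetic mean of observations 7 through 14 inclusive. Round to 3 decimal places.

567.500

Sum of periods 7–14: 568 + 778 + 904 + 851 + 305 + 244 + 241 + 649 = 4540
Divide by 8: 4540 / 8 = 567.500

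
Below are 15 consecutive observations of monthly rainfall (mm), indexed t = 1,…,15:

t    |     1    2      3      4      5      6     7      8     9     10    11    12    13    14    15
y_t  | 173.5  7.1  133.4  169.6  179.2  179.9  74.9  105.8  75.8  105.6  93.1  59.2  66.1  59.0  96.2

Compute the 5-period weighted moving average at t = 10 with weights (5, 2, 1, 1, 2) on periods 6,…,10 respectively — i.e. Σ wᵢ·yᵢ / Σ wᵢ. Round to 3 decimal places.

Weighted sum: 5·179.9 + 2·74.9 + 1·105.8 + 1·75.8 + 2·105.6 = 899.5 + 149.8 + 105.8 + 75.8 + 211.2 = 1442.1
Weight total: 5 + 2 + 1 + 1 + 2 = 11
WMA = 1442.1 / 11 = 131.100

131.100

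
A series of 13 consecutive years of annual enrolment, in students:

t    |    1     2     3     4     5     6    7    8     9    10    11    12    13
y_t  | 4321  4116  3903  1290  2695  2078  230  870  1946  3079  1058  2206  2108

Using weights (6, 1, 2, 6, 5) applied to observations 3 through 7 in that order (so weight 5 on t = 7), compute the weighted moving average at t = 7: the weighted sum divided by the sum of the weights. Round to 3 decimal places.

2185.800

Weighted sum: 6·3903 + 1·1290 + 2·2695 + 6·2078 + 5·230 = 23418 + 1290 + 5390 + 12468 + 1150 = 43716
Weight total: 6 + 1 + 2 + 6 + 5 = 20
WMA = 43716 / 20 = 2185.800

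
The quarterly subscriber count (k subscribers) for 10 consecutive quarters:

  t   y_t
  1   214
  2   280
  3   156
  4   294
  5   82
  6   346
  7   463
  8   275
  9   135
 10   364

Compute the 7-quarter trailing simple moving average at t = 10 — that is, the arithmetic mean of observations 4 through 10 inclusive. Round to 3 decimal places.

279.857

Sum of periods 4–10: 294 + 82 + 346 + 463 + 275 + 135 + 364 = 1959
Divide by 7: 1959 / 7 = 279.857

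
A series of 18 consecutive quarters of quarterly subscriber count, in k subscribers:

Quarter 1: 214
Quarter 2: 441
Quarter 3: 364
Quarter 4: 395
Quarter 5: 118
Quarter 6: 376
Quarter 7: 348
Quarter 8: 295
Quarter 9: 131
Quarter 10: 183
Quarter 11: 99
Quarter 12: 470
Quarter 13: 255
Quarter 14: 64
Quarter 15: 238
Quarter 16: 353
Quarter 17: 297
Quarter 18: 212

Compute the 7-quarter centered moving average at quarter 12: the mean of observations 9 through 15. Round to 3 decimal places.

205.714

Sum of periods 9–15: 131 + 183 + 99 + 470 + 255 + 64 + 238 = 1440
Divide by 7: 1440 / 7 = 205.714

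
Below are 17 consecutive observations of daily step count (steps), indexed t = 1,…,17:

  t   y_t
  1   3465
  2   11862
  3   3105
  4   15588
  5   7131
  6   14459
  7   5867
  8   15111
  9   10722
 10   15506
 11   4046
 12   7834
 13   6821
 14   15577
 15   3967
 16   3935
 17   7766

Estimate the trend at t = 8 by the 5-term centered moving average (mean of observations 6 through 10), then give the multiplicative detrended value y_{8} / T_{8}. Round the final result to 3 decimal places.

Trend T_8 = (14459 + 5867 + 15111 + 10722 + 15506) / 5 = 61665/5 = 12333.00000
Ratio to trend: 15111 / 12333.00000 = 1.225

1.225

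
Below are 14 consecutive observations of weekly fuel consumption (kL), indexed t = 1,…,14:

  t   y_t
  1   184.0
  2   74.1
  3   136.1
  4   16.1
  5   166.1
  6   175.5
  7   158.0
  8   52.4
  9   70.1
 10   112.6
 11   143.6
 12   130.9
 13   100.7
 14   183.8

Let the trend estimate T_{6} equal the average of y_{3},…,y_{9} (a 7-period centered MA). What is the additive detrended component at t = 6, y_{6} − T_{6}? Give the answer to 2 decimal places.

Trend T_6 = (136.1 + 16.1 + 166.1 + 175.5 + 158.0 + 52.4 + 70.1) / 7 = 774.3/7 = 110.6143
Detrended value: 175.5 − 110.6143 = 64.89

64.89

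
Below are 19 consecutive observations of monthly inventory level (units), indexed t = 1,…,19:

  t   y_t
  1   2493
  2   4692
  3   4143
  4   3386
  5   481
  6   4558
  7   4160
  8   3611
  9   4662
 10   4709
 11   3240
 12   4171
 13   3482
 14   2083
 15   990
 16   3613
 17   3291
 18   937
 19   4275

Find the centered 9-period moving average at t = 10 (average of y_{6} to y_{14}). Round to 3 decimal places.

3852.889

Sum of periods 6–14: 4558 + 4160 + 3611 + 4662 + 4709 + 3240 + 4171 + 3482 + 2083 = 34676
Divide by 9: 34676 / 9 = 3852.889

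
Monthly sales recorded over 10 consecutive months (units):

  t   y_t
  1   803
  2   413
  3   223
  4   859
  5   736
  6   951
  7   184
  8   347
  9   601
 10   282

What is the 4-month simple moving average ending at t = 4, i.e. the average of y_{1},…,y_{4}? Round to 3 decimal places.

574.500

Sum of periods 1–4: 803 + 413 + 223 + 859 = 2298
Divide by 4: 2298 / 4 = 574.500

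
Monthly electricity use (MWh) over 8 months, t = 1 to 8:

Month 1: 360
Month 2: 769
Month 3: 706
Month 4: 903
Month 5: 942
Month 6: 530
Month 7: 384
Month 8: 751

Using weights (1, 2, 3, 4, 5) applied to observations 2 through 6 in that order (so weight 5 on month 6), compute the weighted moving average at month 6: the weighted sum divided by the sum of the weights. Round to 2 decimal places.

Weighted sum: 1·769 + 2·706 + 3·903 + 4·942 + 5·530 = 769 + 1412 + 2709 + 3768 + 2650 = 11308
Weight total: 1 + 2 + 3 + 4 + 5 = 15
WMA = 11308 / 15 = 753.87

753.87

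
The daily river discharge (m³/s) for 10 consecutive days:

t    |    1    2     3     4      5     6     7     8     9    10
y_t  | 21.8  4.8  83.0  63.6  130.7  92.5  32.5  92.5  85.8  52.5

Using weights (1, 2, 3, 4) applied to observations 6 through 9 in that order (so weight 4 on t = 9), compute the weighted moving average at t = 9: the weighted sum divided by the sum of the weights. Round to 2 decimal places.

Weighted sum: 1·92.5 + 2·32.5 + 3·92.5 + 4·85.8 = 92.5 + 65.0 + 277.5 + 343.2 = 778.2
Weight total: 1 + 2 + 3 + 4 = 10
WMA = 778.2 / 10 = 77.82

77.82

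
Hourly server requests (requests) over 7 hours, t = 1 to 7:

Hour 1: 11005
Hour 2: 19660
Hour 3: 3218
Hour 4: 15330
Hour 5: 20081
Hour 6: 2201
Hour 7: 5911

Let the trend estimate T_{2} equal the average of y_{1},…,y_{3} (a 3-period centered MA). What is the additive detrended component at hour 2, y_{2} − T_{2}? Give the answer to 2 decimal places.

8365.67

Trend T_2 = (11005 + 19660 + 3218) / 3 = 33883/3 = 11294.3333
Detrended value: 19660 − 11294.3333 = 8365.67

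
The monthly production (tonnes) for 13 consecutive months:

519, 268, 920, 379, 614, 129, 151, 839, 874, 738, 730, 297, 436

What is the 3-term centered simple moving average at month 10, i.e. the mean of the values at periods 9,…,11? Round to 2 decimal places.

780.67

Sum of periods 9–11: 874 + 738 + 730 = 2342
Divide by 3: 2342 / 3 = 780.67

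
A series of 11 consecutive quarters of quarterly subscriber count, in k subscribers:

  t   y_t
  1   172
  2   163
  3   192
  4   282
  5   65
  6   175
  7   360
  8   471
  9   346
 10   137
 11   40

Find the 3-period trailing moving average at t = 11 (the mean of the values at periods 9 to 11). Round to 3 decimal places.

174.333

Sum of periods 9–11: 346 + 137 + 40 = 523
Divide by 3: 523 / 3 = 174.333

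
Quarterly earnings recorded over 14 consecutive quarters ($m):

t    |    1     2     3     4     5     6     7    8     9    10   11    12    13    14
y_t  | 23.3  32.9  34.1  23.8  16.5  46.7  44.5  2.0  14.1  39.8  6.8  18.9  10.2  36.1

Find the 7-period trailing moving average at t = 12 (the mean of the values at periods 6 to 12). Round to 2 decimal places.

Sum of periods 6–12: 46.7 + 44.5 + 2.0 + 14.1 + 39.8 + 6.8 + 18.9 = 172.8
Divide by 7: 172.8 / 7 = 24.69

24.69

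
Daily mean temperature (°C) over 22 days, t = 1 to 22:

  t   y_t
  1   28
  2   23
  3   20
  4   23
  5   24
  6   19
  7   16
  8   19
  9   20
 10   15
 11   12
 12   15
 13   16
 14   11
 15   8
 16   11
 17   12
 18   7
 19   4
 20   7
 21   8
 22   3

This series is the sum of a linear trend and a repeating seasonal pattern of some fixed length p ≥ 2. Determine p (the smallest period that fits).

4

First differences y_{t+1} − y_t: -5, -3, 3, 1, -5, -3, 3, 1, -5, -3, …
The difference pattern repeats every 4 terms and not for any smaller step, so p = 4.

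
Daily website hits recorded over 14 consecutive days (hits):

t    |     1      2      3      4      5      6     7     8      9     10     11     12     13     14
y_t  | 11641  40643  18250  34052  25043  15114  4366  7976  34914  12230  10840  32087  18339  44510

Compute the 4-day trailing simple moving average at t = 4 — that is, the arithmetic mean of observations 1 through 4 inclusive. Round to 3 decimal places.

Sum of periods 1–4: 11641 + 40643 + 18250 + 34052 = 104586
Divide by 4: 104586 / 4 = 26146.500

26146.500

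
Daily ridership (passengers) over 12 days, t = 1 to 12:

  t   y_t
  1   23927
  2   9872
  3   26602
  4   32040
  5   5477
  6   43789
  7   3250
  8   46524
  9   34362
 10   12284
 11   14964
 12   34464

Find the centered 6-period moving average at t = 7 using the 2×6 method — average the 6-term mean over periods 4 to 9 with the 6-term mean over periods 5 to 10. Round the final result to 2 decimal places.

Sum over 4–9: 32040 + 5477 + 43789 + 3250 + 46524 + 34362 = 165442
Sum over 5–10: 5477 + 43789 + 3250 + 46524 + 34362 + 12284 = 145686
CMA at t=7 = (165442 + 145686) / (2·6) = 311128 / 12 = 25927.33

25927.33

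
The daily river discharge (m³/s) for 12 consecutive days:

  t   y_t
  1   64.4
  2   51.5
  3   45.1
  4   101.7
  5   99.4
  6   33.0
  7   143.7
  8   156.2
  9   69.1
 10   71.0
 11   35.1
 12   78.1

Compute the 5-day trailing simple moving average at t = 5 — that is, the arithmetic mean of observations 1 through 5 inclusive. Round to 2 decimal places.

72.42

Sum of periods 1–5: 64.4 + 51.5 + 45.1 + 101.7 + 99.4 = 362.1
Divide by 5: 362.1 / 5 = 72.42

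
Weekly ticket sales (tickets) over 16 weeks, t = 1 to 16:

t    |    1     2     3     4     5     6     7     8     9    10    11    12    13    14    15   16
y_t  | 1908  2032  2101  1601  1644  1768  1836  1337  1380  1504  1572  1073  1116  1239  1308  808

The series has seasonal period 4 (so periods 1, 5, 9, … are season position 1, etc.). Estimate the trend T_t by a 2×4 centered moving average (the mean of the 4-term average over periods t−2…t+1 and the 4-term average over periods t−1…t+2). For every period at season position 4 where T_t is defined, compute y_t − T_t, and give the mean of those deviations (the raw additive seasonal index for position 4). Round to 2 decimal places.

Season position 4 occurs at t = 4, 8, 12 (where T_t is defined).
t=4: T_4 = 1811.5000; y_4 − T_4 = 1601 − 1811.5000 = -210.5000
t=8: T_8 = 1547.2500; y_8 − T_8 = 1337 − 1547.2500 = -210.2500
t=12: T_12 = 1283.1250; y_12 − T_12 = 1073 − 1283.1250 = -210.1250
Mean deviation: (-210.5000 + -210.2500 + -210.1250) / 3 = -210.29

-210.29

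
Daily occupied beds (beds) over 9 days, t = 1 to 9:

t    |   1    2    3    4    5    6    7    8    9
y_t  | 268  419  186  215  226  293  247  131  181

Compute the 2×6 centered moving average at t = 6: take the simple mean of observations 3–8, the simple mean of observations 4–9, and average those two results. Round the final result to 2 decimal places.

Sum over 3–8: 186 + 215 + 226 + 293 + 247 + 131 = 1298
Sum over 4–9: 215 + 226 + 293 + 247 + 131 + 181 = 1293
CMA at t=6 = (1298 + 1293) / (2·6) = 2591 / 12 = 215.92

215.92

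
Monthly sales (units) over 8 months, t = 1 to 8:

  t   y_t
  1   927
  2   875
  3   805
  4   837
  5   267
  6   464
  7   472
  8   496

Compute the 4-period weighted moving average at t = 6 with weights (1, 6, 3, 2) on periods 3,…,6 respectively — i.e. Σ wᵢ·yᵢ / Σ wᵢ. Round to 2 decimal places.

Weighted sum: 1·805 + 6·837 + 3·267 + 2·464 = 805 + 5022 + 801 + 928 = 7556
Weight total: 1 + 6 + 3 + 2 = 12
WMA = 7556 / 12 = 629.67

629.67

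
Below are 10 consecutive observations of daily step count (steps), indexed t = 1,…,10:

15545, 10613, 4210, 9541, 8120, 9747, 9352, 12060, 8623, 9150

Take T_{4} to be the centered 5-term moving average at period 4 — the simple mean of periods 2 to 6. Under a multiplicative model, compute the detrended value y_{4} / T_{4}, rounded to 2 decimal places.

1.13

Trend T_4 = (10613 + 4210 + 9541 + 8120 + 9747) / 5 = 42231/5 = 8446.2000
Ratio to trend: 9541 / 8446.2000 = 1.13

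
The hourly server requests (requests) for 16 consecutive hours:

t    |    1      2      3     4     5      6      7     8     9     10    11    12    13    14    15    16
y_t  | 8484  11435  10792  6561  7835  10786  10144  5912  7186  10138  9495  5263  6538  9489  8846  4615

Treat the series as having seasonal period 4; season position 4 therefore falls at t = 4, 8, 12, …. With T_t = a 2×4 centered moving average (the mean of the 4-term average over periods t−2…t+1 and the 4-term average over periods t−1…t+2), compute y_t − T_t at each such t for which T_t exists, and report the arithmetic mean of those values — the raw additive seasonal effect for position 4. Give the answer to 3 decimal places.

-2514.000

Season position 4 occurs at t = 4, 8, 12 (where T_t is defined).
t=4: T_4 = 9074.62500; y_4 − T_4 = 6561 − 9074.62500 = -2513.62500
t=8: T_8 = 8426.00000; y_8 − T_8 = 5912 − 8426.00000 = -2514.00000
t=12: T_12 = 7777.37500; y_12 − T_12 = 5263 − 7777.37500 = -2514.37500
Mean deviation: (-2513.62500 + -2514.00000 + -2514.37500) / 3 = -2514.000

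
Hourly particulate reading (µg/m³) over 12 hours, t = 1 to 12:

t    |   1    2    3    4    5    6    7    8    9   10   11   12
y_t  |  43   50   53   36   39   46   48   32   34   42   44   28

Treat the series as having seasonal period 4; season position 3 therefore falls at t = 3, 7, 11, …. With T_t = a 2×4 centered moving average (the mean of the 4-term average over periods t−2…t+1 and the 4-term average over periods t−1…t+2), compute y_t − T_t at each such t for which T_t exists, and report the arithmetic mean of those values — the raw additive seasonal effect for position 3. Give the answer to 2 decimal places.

Season position 3 occurs at t = 3, 7 (where T_t is defined).
t=3: T_3 = 45.0000; y_3 − T_3 = 53 − 45.0000 = 8.0000
t=7: T_7 = 40.6250; y_7 − T_7 = 48 − 40.6250 = 7.3750
Mean deviation: (8.0000 + 7.3750) / 2 = 7.69

7.69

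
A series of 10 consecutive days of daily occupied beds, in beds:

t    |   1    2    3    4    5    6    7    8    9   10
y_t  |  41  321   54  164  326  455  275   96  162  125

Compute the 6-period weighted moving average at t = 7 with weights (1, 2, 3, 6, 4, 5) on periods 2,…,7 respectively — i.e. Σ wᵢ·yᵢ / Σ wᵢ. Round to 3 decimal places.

289.143

Weighted sum: 1·321 + 2·54 + 3·164 + 6·326 + 4·455 + 5·275 = 321 + 108 + 492 + 1956 + 1820 + 1375 = 6072
Weight total: 1 + 2 + 3 + 6 + 4 + 5 = 21
WMA = 6072 / 21 = 289.143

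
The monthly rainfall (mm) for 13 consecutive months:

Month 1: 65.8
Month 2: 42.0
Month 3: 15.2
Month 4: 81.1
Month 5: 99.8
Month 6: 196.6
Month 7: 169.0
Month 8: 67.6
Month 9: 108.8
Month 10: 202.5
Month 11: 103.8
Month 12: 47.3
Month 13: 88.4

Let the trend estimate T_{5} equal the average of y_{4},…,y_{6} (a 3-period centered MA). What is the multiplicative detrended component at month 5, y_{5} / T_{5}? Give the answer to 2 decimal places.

0.79

Trend T_5 = (81.1 + 99.8 + 196.6) / 3 = 377.5/3 = 125.8333
Ratio to trend: 99.8 / 125.8333 = 0.79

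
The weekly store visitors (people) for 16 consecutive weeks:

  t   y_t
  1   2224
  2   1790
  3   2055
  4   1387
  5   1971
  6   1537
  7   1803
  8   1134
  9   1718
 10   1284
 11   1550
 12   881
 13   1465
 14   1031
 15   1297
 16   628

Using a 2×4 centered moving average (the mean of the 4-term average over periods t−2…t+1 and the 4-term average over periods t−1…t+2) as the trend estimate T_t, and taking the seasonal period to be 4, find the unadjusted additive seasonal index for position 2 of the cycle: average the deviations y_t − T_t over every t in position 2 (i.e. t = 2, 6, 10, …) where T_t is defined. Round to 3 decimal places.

Season position 2 occurs at t = 6, 10, 14 (where T_t is defined).
t=6: T_6 = 1642.87500; y_6 − T_6 = 1537 − 1642.87500 = -105.87500
t=10: T_10 = 1389.87500; y_10 − T_10 = 1284 − 1389.87500 = -105.87500
t=14: T_14 = 1136.87500; y_14 − T_14 = 1031 − 1136.87500 = -105.87500
Mean deviation: (-105.87500 + -105.87500 + -105.87500) / 3 = -105.875

-105.875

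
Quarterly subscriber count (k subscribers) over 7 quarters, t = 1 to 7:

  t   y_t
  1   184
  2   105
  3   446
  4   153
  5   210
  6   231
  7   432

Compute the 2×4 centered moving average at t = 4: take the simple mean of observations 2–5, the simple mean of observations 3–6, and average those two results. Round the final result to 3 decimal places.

244.250

Sum over 2–5: 105 + 446 + 153 + 210 = 914
Sum over 3–6: 446 + 153 + 210 + 231 = 1040
CMA at t=4 = (914 + 1040) / (2·4) = 1954 / 8 = 244.250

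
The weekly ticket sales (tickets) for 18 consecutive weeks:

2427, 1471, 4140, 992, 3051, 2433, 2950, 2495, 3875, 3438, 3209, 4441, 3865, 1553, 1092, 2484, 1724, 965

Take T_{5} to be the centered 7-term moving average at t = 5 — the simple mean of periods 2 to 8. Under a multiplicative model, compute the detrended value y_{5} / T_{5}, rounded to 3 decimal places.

1.218

Trend T_5 = (1471 + 4140 + 992 + 3051 + 2433 + 2950 + 2495) / 7 = 17532/7 = 2504.57143
Ratio to trend: 3051 / 2504.57143 = 1.218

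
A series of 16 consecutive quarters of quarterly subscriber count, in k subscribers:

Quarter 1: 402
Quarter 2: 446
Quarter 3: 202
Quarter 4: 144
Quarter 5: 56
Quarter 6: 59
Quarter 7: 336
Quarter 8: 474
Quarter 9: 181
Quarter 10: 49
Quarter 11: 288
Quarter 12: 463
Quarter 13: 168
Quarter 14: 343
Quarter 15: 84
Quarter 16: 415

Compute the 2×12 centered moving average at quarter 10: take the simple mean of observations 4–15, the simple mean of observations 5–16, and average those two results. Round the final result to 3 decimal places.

Sum over 4–15: 144 + 56 + 59 + 336 + 474 + 181 + 49 + 288 + 463 + 168 + 343 + 84 = 2645
Sum over 5–16: 56 + 59 + 336 + 474 + 181 + 49 + 288 + 463 + 168 + 343 + 84 + 415 = 2916
CMA at t=10 = (2645 + 2916) / (2·12) = 5561 / 24 = 231.708

231.708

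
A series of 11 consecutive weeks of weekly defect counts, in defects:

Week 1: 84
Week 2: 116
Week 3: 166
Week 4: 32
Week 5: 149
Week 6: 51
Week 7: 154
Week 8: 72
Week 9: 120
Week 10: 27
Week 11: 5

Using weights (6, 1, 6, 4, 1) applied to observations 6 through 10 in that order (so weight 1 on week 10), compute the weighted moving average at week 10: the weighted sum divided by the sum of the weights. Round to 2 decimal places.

77.72

Weighted sum: 6·51 + 1·154 + 6·72 + 4·120 + 1·27 = 306 + 154 + 432 + 480 + 27 = 1399
Weight total: 6 + 1 + 6 + 4 + 1 = 18
WMA = 1399 / 18 = 77.72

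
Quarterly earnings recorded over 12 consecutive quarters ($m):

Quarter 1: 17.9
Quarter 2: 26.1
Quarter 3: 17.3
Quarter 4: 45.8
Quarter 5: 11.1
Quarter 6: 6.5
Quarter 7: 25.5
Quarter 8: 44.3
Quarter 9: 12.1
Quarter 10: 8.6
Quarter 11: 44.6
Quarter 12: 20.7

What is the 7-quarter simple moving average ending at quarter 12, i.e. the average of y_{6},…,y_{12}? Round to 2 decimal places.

23.19

Sum of periods 6–12: 6.5 + 25.5 + 44.3 + 12.1 + 8.6 + 44.6 + 20.7 = 162.3
Divide by 7: 162.3 / 7 = 23.19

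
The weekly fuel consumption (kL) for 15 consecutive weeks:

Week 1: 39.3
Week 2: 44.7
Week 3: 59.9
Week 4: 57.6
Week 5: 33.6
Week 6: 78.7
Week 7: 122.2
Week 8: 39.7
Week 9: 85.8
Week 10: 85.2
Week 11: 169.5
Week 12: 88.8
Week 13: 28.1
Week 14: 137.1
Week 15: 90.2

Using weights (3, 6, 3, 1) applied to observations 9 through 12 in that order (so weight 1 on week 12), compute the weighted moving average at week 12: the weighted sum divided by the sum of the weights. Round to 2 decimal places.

Weighted sum: 3·85.8 + 6·85.2 + 3·169.5 + 1·88.8 = 257.4 + 511.2 + 508.5 + 88.8 = 1365.9
Weight total: 3 + 6 + 3 + 1 = 13
WMA = 1365.9 / 13 = 105.07

105.07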